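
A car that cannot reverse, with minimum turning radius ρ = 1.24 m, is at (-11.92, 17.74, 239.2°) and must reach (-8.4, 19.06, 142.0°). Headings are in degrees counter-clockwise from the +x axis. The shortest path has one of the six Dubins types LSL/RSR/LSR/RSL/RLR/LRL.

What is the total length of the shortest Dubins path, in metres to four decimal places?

Let ψ = atan2(Δy, Δx) = atan2(1.32, 3.52) = 20.5560° be the start→goal bearing.
Normalize: d = |goal − start| / ρ = 3.759362/1.24 = 3.031743, α = (θ_start − ψ) mod 360° = 218.6440° = 3.816057 rad, β = (θ_goal − ψ) mod 360° = 121.4440° = 2.119597 rad.
Common terms: sin α = -0.624479, cos α = -0.781042, sin β = 0.853151, cos β = -0.521664, cos(α−β) = -0.125333, d² = 9.191467. Work in radians in the unit-radius frame; every candidate has L = ρ·(t + p + q).
LSL: p² = 2 + d² − 2cos(α−β) + 2d(sin α − sin β) = 2.482545; p = √p² = 1.575609; φ = atan2(cos β − cos α, d + sin α − sin β) = 0.165373 rad; t = (φ − α) mod 2π = 2.632501 rad, q = (β − φ) mod 2π = 1.954224 rad → L = 1.24·(2.632501 + 1.575609 + 1.954224) = 1.24·6.162335 = 7.641295 m
RSR: p² = 2 + d² − 2cos(α−β) + 2d(sin β − sin α) = 20.401722; p = √p² = 4.516827; φ = atan2(cos α − cos β, d − sin α + sin β) = -0.057456 rad; t = (α − φ) mod 2π = 3.873513 rad, q = (φ − β) mod 2π = 4.106132 rad → L = 1.24·(3.873513 + 4.516827 + 4.106132) = 1.24·12.496472 = 15.495625 m
LSR: p² = d² − 2 + 2cos(α−β) + 2d(sin α + sin β) = 8.327350; p = √p² = 2.885715; φ = atan2(−cos α − cos β, d + sin α + sin β) − atan2(−2, p) = 0.986180 rad; t = (φ − α) mod 2π = 3.453308 rad, q = (φ − β) mod 2π = 5.149768 rad → L = 1.24·(3.453308 + 2.885715 + 5.149768) = 1.24·11.488791 = 14.246100 m
RSL: p² = d² − 2 + 2cos(α−β) − 2d(sin α + sin β) = 5.554252; p = √p² = 2.356746; φ = atan2(cos α + cos β, d − sin α − sin β) − atan2(2, p) = -1.138743 rad; t = (α − φ) mod 2π = 4.954800 rad, q = (β − φ) mod 2π = 3.258340 rad → L = 1.24·(4.954800 + 2.356746 + 3.258340) = 1.24·10.569885 = 13.106657 m
RLR: c = (6 − d² + 2cos(α−β) + 2d(sin α − sin β))/8 = -1.550215, |c| > 1 → infeasible
LRL: c = (6 − d² + 2cos(α−β) − 2d(sin α − sin β))/8 = 0.689682; p = 2π − arccos c = 5.473439 rad; φ = atan2(cos β − cos α, d + sin α − sin β) = 0.165373 rad; t = (φ − α + p/2) mod 2π = 5.369221 rad, q = (β − α − t + p) mod 2π = 4.690943 rad → L = 1.24·(5.369221 + 5.473439 + 4.690943) = 1.24·15.533602 = 19.261667 m
Shortest: LSL with L = 7.641295 m ≈ 7.6413 m

7.6413 m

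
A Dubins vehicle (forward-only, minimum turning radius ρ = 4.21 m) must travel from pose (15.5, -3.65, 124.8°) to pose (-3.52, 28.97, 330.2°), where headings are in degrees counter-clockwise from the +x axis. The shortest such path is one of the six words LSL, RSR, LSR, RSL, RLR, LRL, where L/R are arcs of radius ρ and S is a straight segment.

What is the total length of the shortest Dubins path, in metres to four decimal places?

47.5478 m

Let ψ = atan2(Δy, Δx) = atan2(32.62, -19.02) = 120.2455° be the start→goal bearing.
Normalize: d = |goal − start| / ρ = 37.760095/4.21 = 8.969144, α = (θ_start − ψ) mod 360° = 4.5545° = 0.079491 rad, β = (θ_goal − ψ) mod 360° = 209.9545° = 3.664397 rad.
Common terms: sin α = 0.079407, cos α = 0.996842, sin β = -0.499312, cos β = -0.866422, cos(α−β) = -0.903335, d² = 80.445540. Work in radians in the unit-radius frame; every candidate has L = ρ·(t + p + q).
LSL: p² = 2 + d² − 2cos(α−β) + 2d(sin α − sin β) = 94.633438; p = √p² = 9.727972; φ = atan2(cos β − cos α, d + sin α − sin β) = -0.192728 rad; t = (φ − α) mod 2π = 6.010967 rad, q = (β − φ) mod 2π = 3.857125 rad → L = 4.21·(6.010967 + 9.727972 + 3.857125) = 4.21·19.596064 = 82.499427 m
RSR: p² = 2 + d² − 2cos(α−β) + 2d(sin β − sin α) = 73.870984; p = √p² = 8.594823; φ = atan2(cos α − cos β, d − sin α + sin β) = 0.218524 rad; t = (α − φ) mod 2π = 6.144152 rad, q = (φ − β) mod 2π = 2.837312 rad → L = 4.21·(6.144152 + 8.594823 + 2.837312) = 4.21·17.576287 = 73.996170 m
LSR: p² = d² − 2 + 2cos(α−β) + 2d(sin α + sin β) = 69.106496; p = √p² = 8.313032; φ = atan2(−cos α − cos β, d + sin α + sin β) − atan2(−2, p) = 0.220845 rad; t = (φ − α) mod 2π = 0.141354 rad, q = (φ − β) mod 2π = 2.839633 rad → L = 4.21·(0.141354 + 8.313032 + 2.839633) = 4.21·11.294019 = 47.547822 m
RSL: p² = d² − 2 + 2cos(α−β) − 2d(sin α + sin β) = 84.171243; p = √p² = 9.174489; φ = atan2(cos α + cos β, d − sin α − sin β) − atan2(2, p) = -0.200748 rad; t = (α − φ) mod 2π = 0.280239 rad, q = (β − φ) mod 2π = 3.865145 rad → L = 4.21·(0.280239 + 9.174489 + 3.865145) = 4.21·13.319873 = 56.076664 m
RLR: c = (6 − d² + 2cos(α−β) + 2d(sin α − sin β))/8 = -8.233873, |c| > 1 → infeasible
LRL: c = (6 − d² + 2cos(α−β) − 2d(sin α − sin β))/8 = -10.829180, |c| > 1 → infeasible
Shortest: LSR with L = 47.547822 m ≈ 47.5478 m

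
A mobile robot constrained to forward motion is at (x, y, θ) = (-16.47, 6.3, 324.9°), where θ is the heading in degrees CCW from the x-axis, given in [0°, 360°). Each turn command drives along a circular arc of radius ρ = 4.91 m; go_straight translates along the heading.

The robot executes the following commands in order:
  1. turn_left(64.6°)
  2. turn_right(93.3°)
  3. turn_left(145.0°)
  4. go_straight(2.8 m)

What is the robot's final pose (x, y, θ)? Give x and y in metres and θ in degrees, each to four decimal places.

(5.2805, 8.1217, 81.2000°)

set_pose: (x, y, θ) = (-16.4700, 6.3000, 324.9000°), ρ = 4.91
turn_left(64.6°): centre at ρ to the left, rotate +64.6° → (-11.2289, 6.0437, 389.5000° ≡ 29.5000°)
turn_right(93.3°): centre at ρ to the right, rotate −93.3° → (-4.4056, 3.9380, -63.8000° ≡ 296.2000°)
turn_left(145.0°): centre at ρ to the left, rotate +145.0° → (4.8522, 5.3546, 441.2000° ≡ 81.2000°)
go_straight(2.8): x += 2.8·cos θ, y += 2.8·sin θ → (5.2805, 8.1217, 81.2000°)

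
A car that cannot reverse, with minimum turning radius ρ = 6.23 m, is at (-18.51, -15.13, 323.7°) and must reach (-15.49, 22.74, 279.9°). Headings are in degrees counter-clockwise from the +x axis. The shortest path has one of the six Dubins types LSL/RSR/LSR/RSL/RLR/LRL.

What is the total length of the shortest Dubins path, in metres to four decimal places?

68.7399 m

Let ψ = atan2(Δy, Δx) = atan2(37.87, 3.02) = 85.4405° be the start→goal bearing.
Normalize: d = |goal − start| / ρ = 37.990226/6.23 = 6.097950, α = (θ_start − ψ) mod 360° = 238.2595° = 4.158413 rad, β = (θ_goal − ψ) mod 360° = 194.4595° = 3.393958 rad.
Common terms: sin α = -0.850439, cos α = -0.526073, sin β = -0.249695, cos β = -0.968324, cos(α−β) = 0.721760, d² = 37.184990. Work in radians in the unit-radius frame; every candidate has L = ρ·(t + p + q).
LSL: p² = 2 + d² − 2cos(α−β) + 2d(sin α − sin β) = 30.414857; p = √p² = 5.514967; φ = atan2(cos β − cos α, d + sin α − sin β) = -0.080277 rad; t = (φ − α) mod 2π = 2.044495 rad, q = (β − φ) mod 2π = 3.474236 rad → L = 6.23·(2.044495 + 5.514967 + 3.474236) = 6.23·11.033698 = 68.739937 m
RSR: p² = 2 + d² − 2cos(α−β) + 2d(sin β − sin α) = 45.068082; p = √p² = 6.713277; φ = atan2(cos α − cos β, d − sin α + sin β) = 0.065925 rad; t = (α − φ) mod 2π = 4.092488 rad, q = (φ − β) mod 2π = 2.955152 rad → L = 6.23·(4.092488 + 6.713277 + 2.955152) = 6.23·13.760916 = 85.730507 m
LSR: p² = d² − 2 + 2cos(α−β) + 2d(sin α + sin β) = 23.211378; p = √p² = 4.817819; φ = atan2(−cos α − cos β, d + sin α + sin β) − atan2(−2, p) = 0.684026 rad; t = (φ − α) mod 2π = 2.808799 rad, q = (φ − β) mod 2π = 3.573253 rad → L = 6.23·(2.808799 + 4.817819 + 3.573253) = 6.23·11.199870 = 69.775190 m
RSL: p² = d² − 2 + 2cos(α−β) − 2d(sin α + sin β) = 50.045643; p = √p² = 7.074295; φ = atan2(cos α + cos β, d − sin α − sin β) − atan2(2, p) = -0.480226 rad; t = (α − φ) mod 2π = 4.638638 rad, q = (β − φ) mod 2π = 3.874184 rad → L = 6.23·(4.638638 + 7.074295 + 3.874184) = 6.23·15.587117 = 97.107739 m
RLR: c = (6 − d² + 2cos(α−β) + 2d(sin α − sin β))/8 = -4.633510, |c| > 1 → infeasible
LRL: c = (6 − d² + 2cos(α−β) − 2d(sin α − sin β))/8 = -2.801857, |c| > 1 → infeasible
Shortest: LSL with L = 68.739937 m ≈ 68.7399 m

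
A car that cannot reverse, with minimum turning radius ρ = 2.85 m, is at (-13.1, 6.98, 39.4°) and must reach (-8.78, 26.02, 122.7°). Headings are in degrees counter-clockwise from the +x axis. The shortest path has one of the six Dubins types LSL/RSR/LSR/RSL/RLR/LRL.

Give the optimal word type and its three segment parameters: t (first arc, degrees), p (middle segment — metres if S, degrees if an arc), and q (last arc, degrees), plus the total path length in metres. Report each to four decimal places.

LSL: t = 36.8950°, p = 15.7463 m, q = 46.4050°, L = 19.8898 m

Let ψ = atan2(Δy, Δx) = atan2(19.04, 4.32) = 77.2165° be the start→goal bearing.
Normalize: d = |goal − start| / ρ = 19.523934/2.85 = 6.850503, α = (θ_start − ψ) mod 360° = 322.1835° = 5.623162 rad, β = (θ_goal − ψ) mod 360° = 45.4835° = 0.793836 rad.
Common terms: sin α = -0.613135, cos α = 0.789978, sin β = 0.713048, cos β = 0.701115, cos(α−β) = 0.116671, d² = 46.929394. Work in radians in the unit-radius frame; every candidate has L = ρ·(t + p + q).
LSL: p² = 2 + d² − 2cos(α−β) + 2d(sin α − sin β) = 30.526007; p = √p² = 5.525035; φ = atan2(cos β − cos α, d + sin α − sin β) = -0.016084 rad; t = (φ − α) mod 2π = 0.643939 rad, q = (β − φ) mod 2π = 0.809920 rad → L = 2.85·(0.643939 + 5.525035 + 0.809920) = 2.85·6.978894 = 19.889848 m
RSR: p² = 2 + d² − 2cos(α−β) + 2d(sin β − sin α) = 66.866097; p = √p² = 8.177169; φ = atan2(cos α − cos β, d − sin α + sin β) = 0.010867 rad; t = (α − φ) mod 2π = 5.612295 rad, q = (φ − β) mod 2π = 5.500217 rad → L = 2.85·(5.612295 + 8.177169 + 5.500217) = 2.85·19.289681 = 54.975590 m
LSR: p² = d² − 2 + 2cos(α−β) + 2d(sin α + sin β) = 46.531641; p = √p² = 6.821410; φ = atan2(−cos α − cos β, d + sin α + sin β) − atan2(−2, p) = 0.073872 rad; t = (φ − α) mod 2π = 0.733895 rad, q = (φ − β) mod 2π = 5.563221 rad → L = 2.85·(0.733895 + 6.821410 + 5.563221) = 2.85·13.118527 = 37.387801 m
RSL: p² = d² − 2 + 2cos(α−β) − 2d(sin α + sin β) = 43.793829; p = √p² = 6.617691; φ = atan2(cos α + cos β, d − sin α − sin β) − atan2(2, p) = -0.076100 rad; t = (α − φ) mod 2π = 5.699262 rad, q = (β − φ) mod 2π = 0.869936 rad → L = 2.85·(5.699262 + 6.617691 + 0.869936) = 2.85·13.186888 = 37.582631 m
RLR: c = (6 − d² + 2cos(α−β) + 2d(sin α − sin β))/8 = -7.358262, |c| > 1 → infeasible
LRL: c = (6 − d² + 2cos(α−β) − 2d(sin α − sin β))/8 = -2.815751, |c| > 1 → infeasible
Shortest: LSL with L = 19.889848 m ≈ 19.8898 m
Convert LSL to answer units (arcs ×180/π): t = 0.643939·180/π = 36.8950°, p = ρ·p = 2.85·5.525035 = 15.7463 m, q = 0.809920·180/π = 46.4050°, L = 19.8898 m.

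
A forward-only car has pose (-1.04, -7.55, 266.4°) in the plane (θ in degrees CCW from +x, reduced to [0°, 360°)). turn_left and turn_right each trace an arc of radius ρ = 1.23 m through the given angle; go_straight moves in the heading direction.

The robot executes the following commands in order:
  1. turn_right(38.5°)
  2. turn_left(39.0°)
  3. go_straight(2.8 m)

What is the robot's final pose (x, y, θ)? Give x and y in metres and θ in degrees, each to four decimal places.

set_pose: (x, y, θ) = (-1.0400, -7.5500, 266.4000°), ρ = 1.23
turn_right(38.5°): centre at ρ to the right, rotate −38.5° → (-1.3549, -8.2974, 227.9000°)
turn_left(39.0°): centre at ρ to the left, rotate +39.0° → (-1.6705, -9.0555, 266.9000°)
go_straight(2.8): x += 2.8·cos θ, y += 2.8·sin θ → (-1.8219, -11.8514, 266.9000°)

(-1.8219, -11.8514, 266.9000°)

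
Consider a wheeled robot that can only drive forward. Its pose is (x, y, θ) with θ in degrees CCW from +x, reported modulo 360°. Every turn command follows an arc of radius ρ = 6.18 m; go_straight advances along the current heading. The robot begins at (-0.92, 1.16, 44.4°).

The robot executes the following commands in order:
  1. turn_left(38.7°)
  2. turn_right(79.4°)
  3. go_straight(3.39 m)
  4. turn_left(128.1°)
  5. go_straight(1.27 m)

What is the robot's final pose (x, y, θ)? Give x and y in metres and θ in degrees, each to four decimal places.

set_pose: (x, y, θ) = (-0.9200, 1.1600, 44.4000°), ρ = 6.18
turn_left(38.7°): centre at ρ to the left, rotate +38.7° → (0.8913, 4.8330, 83.1000°)
turn_right(79.4°): centre at ρ to the right, rotate −79.4° → (6.6278, 10.2577, 3.7000°)
go_straight(3.39): x += 3.39·cos θ, y += 3.39·sin θ → (10.0107, 10.4764, 3.7000°)
turn_left(128.1°): centre at ρ to the left, rotate +128.1° → (14.2189, 20.7627, 131.8000°)
go_straight(1.27): x += 1.27·cos θ, y += 1.27·sin θ → (13.3724, 21.7095, 131.8000°)

(13.3724, 21.7095, 131.8000°)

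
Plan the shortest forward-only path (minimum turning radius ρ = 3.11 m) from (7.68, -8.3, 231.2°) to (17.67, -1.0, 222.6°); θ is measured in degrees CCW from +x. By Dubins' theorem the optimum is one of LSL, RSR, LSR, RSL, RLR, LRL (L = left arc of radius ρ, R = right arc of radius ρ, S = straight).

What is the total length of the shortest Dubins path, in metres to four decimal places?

30.9890 m

Let ψ = atan2(Δy, Δx) = atan2(7.30, 9.99) = 36.1567° be the start→goal bearing.
Normalize: d = |goal − start| / ρ = 12.372958/3.11 = 3.978443, α = (θ_start − ψ) mod 360° = 195.0433° = 3.404147 rad, β = (θ_goal − ψ) mod 360° = 186.4433° = 3.254049 rad.
Common terms: sin α = -0.259548, cos α = -0.965730, sin β = -0.112219, cos β = -0.993683, cos(α−β) = 0.988756, d² = 15.828010. Work in radians in the unit-radius frame; every candidate has L = ρ·(t + p + q).
LSL: p² = 2 + d² − 2cos(α−β) + 2d(sin α − sin β) = 14.678217; p = √p² = 3.831216; φ = atan2(cos β − cos α, d + sin α − sin β) = -0.007296 rad; t = (φ − α) mod 2π = 2.871742 rad, q = (β − φ) mod 2π = 3.261345 rad → L = 3.11·(2.871742 + 3.831216 + 3.261345) = 3.11·9.964303 = 30.988983 m
RSR: p² = 2 + d² − 2cos(α−β) + 2d(sin β − sin α) = 17.022778; p = √p² = 4.125867; φ = atan2(cos α − cos β, d − sin α + sin β) = 0.006775 rad; t = (α − φ) mod 2π = 3.397372 rad, q = (φ − β) mod 2π = 3.035912 rad → L = 3.11·(3.397372 + 4.125867 + 3.035912) = 3.11·10.559151 = 32.838958 m
LSR: p² = d² − 2 + 2cos(α−β) + 2d(sin α + sin β) = 12.847413; p = √p² = 3.584329; φ = atan2(−cos α − cos β, d + sin α + sin β) − atan2(−2, p) = 1.006617 rad; t = (φ − α) mod 2π = 3.885656 rad, q = (φ − β) mod 2π = 4.035754 rad → L = 3.11·(3.885656 + 3.584329 + 4.035754) = 3.11·11.505739 = 35.782847 m
RSL: p² = d² − 2 + 2cos(α−β) − 2d(sin α + sin β) = 18.763633; p = √p² = 4.331701; φ = atan2(cos α + cos β, d − sin α − sin β) − atan2(2, p) = -0.855753 rad; t = (α − φ) mod 2π = 4.259900 rad, q = (β − φ) mod 2π = 4.109801 rad → L = 3.11·(4.259900 + 4.331701 + 4.109801) = 3.11·12.701402 = 39.501360 m
RLR: c = (6 − d² + 2cos(α−β) + 2d(sin α − sin β))/8 = -1.127847, |c| > 1 → infeasible
LRL: c = (6 − d² + 2cos(α−β) − 2d(sin α − sin β))/8 = -0.834777; p = 2π − arccos c = 3.724661 rad; φ = atan2(cos β − cos α, d + sin α − sin β) = -0.007296 rad; t = (φ − α + p/2) mod 2π = 4.734073 rad, q = (β − α − t + p) mod 2π = 5.123675 rad → L = 3.11·(4.734073 + 3.724661 + 5.123675) = 3.11·13.582409 = 42.241292 m
Shortest: LSL with L = 30.988983 m ≈ 30.9890 m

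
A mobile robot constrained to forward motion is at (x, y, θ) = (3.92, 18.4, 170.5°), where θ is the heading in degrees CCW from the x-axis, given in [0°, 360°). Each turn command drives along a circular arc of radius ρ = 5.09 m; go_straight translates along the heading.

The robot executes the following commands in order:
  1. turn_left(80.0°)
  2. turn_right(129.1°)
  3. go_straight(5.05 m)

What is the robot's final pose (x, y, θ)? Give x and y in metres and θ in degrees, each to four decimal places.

set_pose: (x, y, θ) = (3.9200, 18.4000, 170.5000°), ρ = 5.09
turn_left(80.0°): centre at ρ to the left, rotate +80.0° → (-1.7181, 15.0789, 250.5000°)
turn_right(129.1°): centre at ρ to the right, rotate −129.1° → (-10.8608, 14.1260, 121.4000°)
go_straight(5.05): x += 5.05·cos θ, y += 5.05·sin θ → (-13.4919, 18.4365, 121.4000°)

(-13.4919, 18.4365, 121.4000°)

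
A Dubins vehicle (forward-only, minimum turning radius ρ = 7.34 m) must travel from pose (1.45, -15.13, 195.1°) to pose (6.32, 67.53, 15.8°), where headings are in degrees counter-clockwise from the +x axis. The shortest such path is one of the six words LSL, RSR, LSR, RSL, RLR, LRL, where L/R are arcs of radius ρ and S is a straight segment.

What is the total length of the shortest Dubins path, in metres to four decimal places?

Let ψ = atan2(Δy, Δx) = atan2(82.66, 4.87) = 86.6283° be the start→goal bearing.
Normalize: d = |goal − start| / ρ = 82.803336/7.34 = 11.281108, α = (θ_start − ψ) mod 360° = 108.4717° = 1.893189 rad, β = (θ_goal − ψ) mod 360° = 289.1717° = 5.046999 rad.
Common terms: sin α = 0.948480, cos α = -0.316837, sin β = -0.944538, cos β = 0.328401, cos(α−β) = -0.999925, d² = 127.263409. Work in radians in the unit-radius frame; every candidate has L = ρ·(t + p + q).
LSL: p² = 2 + d² − 2cos(α−β) + 2d(sin α − sin β) = 173.973953; p = √p² = 13.189919; φ = atan2(cos β − cos α, d + sin α − sin β) = 0.048939 rad; t = (φ − α) mod 2π = 4.438935 rad, q = (β − φ) mod 2π = 4.998060 rad → L = 7.34·(4.438935 + 13.189919 + 4.998060) = 7.34·22.626914 = 166.081548 m
RSR: p² = 2 + d² − 2cos(α−β) + 2d(sin β − sin α) = 88.552566; p = √p² = 9.410237; φ = atan2(cos α − cos β, d − sin α + sin β) = -0.068621 rad; t = (α − φ) mod 2π = 1.961811 rad, q = (φ − β) mod 2π = 1.167565 rad → L = 7.34·(1.961811 + 9.410237 + 1.167565) = 7.34·12.539613 = 92.040757 m
LSR: p² = d² − 2 + 2cos(α−β) + 2d(sin α + sin β) = 123.352489; p = √p² = 11.106417; φ = atan2(−cos α − cos β, d + sin α + sin β) − atan2(−2, p) = 0.177142 rad; t = (φ − α) mod 2π = 4.567138 rad, q = (φ − β) mod 2π = 1.413328 rad → L = 7.34·(4.567138 + 11.106417 + 1.413328) = 7.34·17.086883 = 125.417721 m
RSL: p² = d² − 2 + 2cos(α−β) − 2d(sin α + sin β) = 123.174627; p = √p² = 11.098407; φ = atan2(cos α + cos β, d − sin α − sin β) − atan2(2, p) = -0.177267 rad; t = (α − φ) mod 2π = 2.070456 rad, q = (β − φ) mod 2π = 5.224266 rad → L = 7.34·(2.070456 + 11.098407 + 5.224266) = 7.34·18.393129 = 135.005565 m
RLR: c = (6 − d² + 2cos(α−β) + 2d(sin α − sin β))/8 = -10.069071, |c| > 1 → infeasible
LRL: c = (6 − d² + 2cos(α−β) − 2d(sin α − sin β))/8 = -20.746744, |c| > 1 → infeasible
Shortest: RSR with L = 92.040757 m ≈ 92.0408 m

92.0408 m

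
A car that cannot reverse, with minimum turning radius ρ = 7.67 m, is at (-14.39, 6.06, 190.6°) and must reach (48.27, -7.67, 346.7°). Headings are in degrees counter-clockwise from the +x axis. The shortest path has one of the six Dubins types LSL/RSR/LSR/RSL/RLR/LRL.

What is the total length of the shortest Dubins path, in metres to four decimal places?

83.9660 m

Let ψ = atan2(Δy, Δx) = atan2(-13.73, 62.66) = -12.3593° be the start→goal bearing.
Normalize: d = |goal − start| / ρ = 64.146617/7.67 = 8.363314, α = (θ_start − ψ) mod 360° = 202.9593° = 3.542307 rad, β = (θ_goal − ψ) mod 360° = 359.0593° = 6.266766 rad.
Common terms: sin α = -0.390077, cos α = -0.920782, sin β = -0.016418, cos β = 0.999865, cos(α−β) = -0.914254, d² = 69.945019. Work in radians in the unit-radius frame; every candidate has L = ρ·(t + p + q).
LSL: p² = 2 + d² − 2cos(α−β) + 2d(sin α − sin β) = 67.523481; p = √p² = 8.217267; φ = atan2(cos β − cos α, d + sin α − sin β) = 0.235915 rad; t = (φ − α) mod 2π = 2.976793 rad, q = (β − φ) mod 2π = 6.030851 rad → L = 7.67·(2.976793 + 8.217267 + 6.030851) = 7.67·17.224912 = 132.115071 m
RSR: p² = 2 + d² − 2cos(α−β) + 2d(sin β − sin α) = 80.023572; p = √p² = 8.945590; φ = atan2(cos α − cos β, d − sin α + sin β) = -0.216388 rad; t = (α − φ) mod 2π = 3.758695 rad, q = (φ − β) mod 2π = 6.083216 rad → L = 7.67·(3.758695 + 8.945590 + 6.083216) = 7.67·18.787501 = 144.100134 m
LSR: p² = d² − 2 + 2cos(α−β) + 2d(sin α + sin β) = 59.317224; p = √p² = 7.701768; φ = atan2(−cos α − cos β, d + sin α + sin β) − atan2(−2, p) = 0.244130 rad; t = (φ − α) mod 2π = 2.985008 rad, q = (φ − β) mod 2π = 0.260549 rad → L = 7.67·(2.985008 + 7.701768 + 0.260549) = 7.67·10.947325 = 83.965982 m
RSL: p² = d² − 2 + 2cos(α−β) − 2d(sin α + sin β) = 72.915797; p = √p² = 8.539075; φ = atan2(cos α + cos β, d − sin α − sin β) − atan2(2, p) = -0.221053 rad; t = (α − φ) mod 2π = 3.763360 rad, q = (β − φ) mod 2π = 0.204634 rad → L = 7.67·(3.763360 + 8.539075 + 0.204634) = 7.67·12.507069 = 95.929218 m
RLR: c = (6 − d² + 2cos(α−β) + 2d(sin α − sin β))/8 = -9.002946, |c| > 1 → infeasible
LRL: c = (6 − d² + 2cos(α−β) − 2d(sin α − sin β))/8 = -7.440435, |c| > 1 → infeasible
Shortest: LSR with L = 83.965982 m ≈ 83.9660 m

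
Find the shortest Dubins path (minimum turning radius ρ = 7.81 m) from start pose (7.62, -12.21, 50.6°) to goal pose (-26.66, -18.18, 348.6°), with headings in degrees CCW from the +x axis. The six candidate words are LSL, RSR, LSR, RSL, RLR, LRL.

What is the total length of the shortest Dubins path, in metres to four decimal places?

Let ψ = atan2(Δy, Δx) = atan2(-5.97, -34.28) = -170.1208° be the start→goal bearing.
Normalize: d = |goal − start| / ρ = 34.795967/7.81 = 4.455309, α = (θ_start − ψ) mod 360° = 220.7208° = 3.852305 rad, β = (θ_goal − ψ) mod 360° = 158.7208° = 2.770200 rad.
Common terms: sin α = -0.652373, cos α = -0.757898, sin β = 0.362913, cos β = -0.931823, cos(α−β) = 0.469472, d² = 19.849782. Work in radians in the unit-radius frame; every candidate has L = ρ·(t + p + q).
LSL: p² = 2 + d² − 2cos(α−β) + 2d(sin α − sin β) = 11.864007; p = √p² = 3.444417; φ = atan2(cos β − cos α, d + sin α − sin β) = -0.050516 rad; t = (φ − α) mod 2π = 2.380364 rad, q = (β − φ) mod 2π = 2.820717 rad → L = 7.81·(2.380364 + 3.444417 + 2.820717) = 7.81·8.645498 = 67.521339 m
RSR: p² = 2 + d² − 2cos(α−β) + 2d(sin β − sin α) = 29.957671; p = √p² = 5.473360; φ = atan2(cos α − cos β, d − sin α + sin β) = 0.031782 rad; t = (α − φ) mod 2π = 3.820522 rad, q = (φ − β) mod 2π = 3.544767 rad → L = 7.81·(3.820522 + 5.473360 + 3.544767) = 7.81·12.838650 = 100.269853 m
LSR: p² = d² − 2 + 2cos(α−β) + 2d(sin α + sin β) = 16.209454; p = √p² = 4.026097; φ = atan2(−cos α − cos β, d + sin α + sin β) − atan2(−2, p) = 0.846387 rad; t = (φ − α) mod 2π = 3.277268 rad, q = (φ − β) mod 2π = 4.359372 rad → L = 7.81·(3.277268 + 4.026097 + 4.359372) = 7.81·11.662736 = 91.085969 m
RSL: p² = d² − 2 + 2cos(α−β) − 2d(sin α + sin β) = 21.367996; p = √p² = 4.622553; φ = atan2(cos α + cos β, d − sin α − sin β) − atan2(2, p) = -0.750461 rad; t = (α − φ) mod 2π = 4.602765 rad, q = (β − φ) mod 2π = 3.520661 rad → L = 7.81·(4.602765 + 4.622553 + 3.520661) = 7.81·12.745980 = 99.546102 m
RLR: c = (6 − d² + 2cos(α−β) + 2d(sin α − sin β))/8 = -2.744709, |c| > 1 → infeasible
LRL: c = (6 − d² + 2cos(α−β) − 2d(sin α − sin β))/8 = -0.483001; p = 2π − arccos c = 4.208310 rad; φ = atan2(cos β − cos α, d + sin α − sin β) = -0.050516 rad; t = (φ − α + p/2) mod 2π = 4.484520 rad, q = (β − α − t + p) mod 2π = 4.924872 rad → L = 7.81·(4.484520 + 4.208310 + 4.924872) = 7.81·13.617702 = 106.354251 m
Shortest: LSL with L = 67.521339 m ≈ 67.5213 m

67.5213 m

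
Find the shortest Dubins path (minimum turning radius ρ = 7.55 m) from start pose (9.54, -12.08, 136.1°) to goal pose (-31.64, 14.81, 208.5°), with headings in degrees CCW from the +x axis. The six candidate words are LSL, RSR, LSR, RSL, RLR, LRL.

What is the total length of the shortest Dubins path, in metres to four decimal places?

50.8472 m

Let ψ = atan2(Δy, Δx) = atan2(26.89, -41.18) = 146.8560° be the start→goal bearing.
Normalize: d = |goal − start| / ρ = 49.181953/7.55 = 6.514166, α = (θ_start − ψ) mod 360° = 349.2440° = 6.095458 rad, β = (θ_goal − ψ) mod 360° = 61.6440° = 1.075891 rad.
Common terms: sin α = -0.186627, cos α = 0.982431, sin β = 0.880014, cos β = 0.474948, cos(α−β) = 0.302370, d² = 42.434358. Work in radians in the unit-radius frame; every candidate has L = ρ·(t + p + q).
LSL: p² = 2 + d² − 2cos(α−β) + 2d(sin α − sin β) = 29.933073; p = √p² = 5.471113; φ = atan2(cos β − cos α, d + sin α − sin β) = -0.092890 rad; t = (φ − α) mod 2π = 0.094837 rad, q = (β − φ) mod 2π = 1.168781 rad → L = 7.55·(0.094837 + 5.471113 + 1.168781) = 7.55·6.734731 = 50.847219 m
RSR: p² = 2 + d² − 2cos(α−β) + 2d(sin β − sin α) = 57.726163; p = √p² = 7.597774; φ = atan2(cos α − cos β, d − sin α + sin β) = 0.066843 rad; t = (α − φ) mod 2π = 6.028615 rad, q = (φ − β) mod 2π = 5.274138 rad → L = 7.55·(6.028615 + 7.597774 + 5.274138) = 7.55·18.900526 = 142.698970 m
LSR: p² = d² − 2 + 2cos(α−β) + 2d(sin α + sin β) = 50.072773; p = √p² = 7.076212; φ = atan2(−cos α − cos β, d + sin α + sin β) − atan2(−2, p) = 0.075941 rad; t = (φ − α) mod 2π = 0.263668 rad, q = (φ − β) mod 2π = 5.283235 rad → L = 7.55·(0.263668 + 7.076212 + 5.283235) = 7.55·12.623115 = 95.304519 m
RSL: p² = d² − 2 + 2cos(α−β) − 2d(sin α + sin β) = 32.005423; p = √p² = 5.657334; φ = atan2(cos α + cos β, d − sin α − sin β) − atan2(2, p) = -0.094478 rad; t = (α − φ) mod 2π = 6.189936 rad, q = (β − φ) mod 2π = 1.170369 rad → L = 7.55·(6.189936 + 5.657334 + 1.170369) = 7.55·13.017639 = 98.283176 m
RLR: c = (6 − d² + 2cos(α−β) + 2d(sin α − sin β))/8 = -6.215770, |c| > 1 → infeasible
LRL: c = (6 − d² + 2cos(α−β) − 2d(sin α − sin β))/8 = -2.741634, |c| > 1 → infeasible
Shortest: LSL with L = 50.847219 m ≈ 50.8472 m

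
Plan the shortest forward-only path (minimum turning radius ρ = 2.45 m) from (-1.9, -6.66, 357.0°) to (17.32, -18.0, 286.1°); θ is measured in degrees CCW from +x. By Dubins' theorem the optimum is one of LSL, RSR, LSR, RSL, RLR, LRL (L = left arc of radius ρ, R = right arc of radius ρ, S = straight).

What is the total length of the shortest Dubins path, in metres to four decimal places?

22.5367 m

Let ψ = atan2(Δy, Δx) = atan2(-11.34, 19.22) = -30.5410° be the start→goal bearing.
Normalize: d = |goal − start| / ρ = 22.316003/2.45 = 9.108573, α = (θ_start − ψ) mod 360° = 27.5410° = 0.480682 rad, β = (θ_goal − ψ) mod 360° = 316.6410° = 5.526429 rad.
Common terms: sin α = 0.462384, cos α = 0.886680, sin β = -0.686567, cos β = 0.727067, cos(α−β) = 0.327218, d² = 82.966097. Work in radians in the unit-radius frame; every candidate has L = ρ·(t + p + q).
LSL: p² = 2 + d² − 2cos(α−β) + 2d(sin α − sin β) = 105.242265; p = √p² = 10.258765; φ = atan2(cos β − cos α, d + sin α − sin β) = -0.015559 rad; t = (φ − α) mod 2π = 5.786944 rad, q = (β − φ) mod 2π = 5.541988 rad → L = 2.45·(5.786944 + 10.258765 + 5.541988) = 2.45·21.587697 = 52.889859 m
RSR: p² = 2 + d² − 2cos(α−β) + 2d(sin β − sin α) = 63.381058; p = √p² = 7.961222; φ = atan2(cos α − cos β, d − sin α + sin β) = 0.020050 rad; t = (α − φ) mod 2π = 0.460632 rad, q = (φ − β) mod 2π = 0.776807 rad → L = 2.45·(0.460632 + 7.961222 + 0.776807) = 2.45·9.198661 = 22.536718 m
LSR: p² = d² − 2 + 2cos(α−β) + 2d(sin α + sin β) = 77.536562; p = √p² = 8.805485; φ = atan2(−cos α − cos β, d + sin α + sin β) − atan2(−2, p) = 0.043663 rad; t = (φ − α) mod 2π = 5.846166 rad, q = (φ − β) mod 2π = 0.800419 rad → L = 2.45·(5.846166 + 8.805485 + 0.800419) = 2.45·15.452070 = 37.857571 m
RSL: p² = d² − 2 + 2cos(α−β) − 2d(sin α + sin β) = 85.704505; p = √p² = 9.257673; φ = atan2(cos α + cos β, d − sin α − sin β) − atan2(2, p) = -0.041548 rad; t = (α − φ) mod 2π = 0.522230 rad, q = (β − φ) mod 2π = 5.567977 rad → L = 2.45·(0.522230 + 9.257673 + 5.567977) = 2.45·15.347880 = 37.602305 m
RLR: c = (6 − d² + 2cos(α−β) + 2d(sin α − sin β))/8 = -6.922632, |c| > 1 → infeasible
LRL: c = (6 − d² + 2cos(α−β) − 2d(sin α − sin β))/8 = -12.155283, |c| > 1 → infeasible
Shortest: RSR with L = 22.536718 m ≈ 22.5367 m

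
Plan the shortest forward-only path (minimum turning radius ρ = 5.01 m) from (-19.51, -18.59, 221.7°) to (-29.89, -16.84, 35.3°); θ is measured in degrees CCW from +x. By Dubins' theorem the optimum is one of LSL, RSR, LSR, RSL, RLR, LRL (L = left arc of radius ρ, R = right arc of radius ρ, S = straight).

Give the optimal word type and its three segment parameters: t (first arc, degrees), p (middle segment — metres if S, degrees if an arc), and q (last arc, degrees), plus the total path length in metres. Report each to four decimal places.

Let ψ = atan2(Δy, Δx) = atan2(1.75, -10.38) = 170.4303° be the start→goal bearing.
Normalize: d = |goal − start| / ρ = 10.526486/5.01 = 2.101095, α = (θ_start − ψ) mod 360° = 51.2697° = 0.894825 rad, β = (θ_goal − ψ) mod 360° = 224.8697° = 3.924717 rad.
Common terms: sin α = 0.780100, cos α = 0.625655, sin β = -0.705497, cos β = -0.708713, cos(α−β) = -0.993768, d² = 4.414600. Work in radians in the unit-radius frame; every candidate has L = ρ·(t + p + q).
LSL: p² = 2 + d² − 2cos(α−β) + 2d(sin α − sin β) = 14.644895; p = √p² = 3.826865; φ = atan2(cos β − cos α, d + sin α − sin β) = -0.356167 rad; t = (φ − α) mod 2π = 5.032193 rad, q = (β − φ) mod 2π = 4.280884 rad → L = 5.01·(5.032193 + 3.826865 + 4.280884) = 5.01·13.139942 = 65.831108 m
RSR: p² = 2 + d² − 2cos(α−β) + 2d(sin β − sin α) = 2.159377; p = √p² = 1.469482; φ = atan2(cos α − cos β, d − sin α + sin β) = 1.138613 rad; t = (α − φ) mod 2π = 6.039397 rad, q = (φ − β) mod 2π = 3.497082 rad → L = 5.01·(6.039397 + 1.469482 + 3.497082) = 5.01·11.005961 = 55.139864 m
LSR: p² = d² − 2 + 2cos(α−β) + 2d(sin α + sin β) = 0.740559; p = √p² = 0.860557; φ = atan2(−cos α − cos β, d + sin α + sin β) − atan2(−2, p) = 1.202620 rad; t = (φ − α) mod 2π = 0.307795 rad, q = (φ − β) mod 2π = 3.561088 rad → L = 5.01·(0.307795 + 0.860557 + 3.561088) = 5.01·4.729440 = 23.694497 m
RSL: p² = d² − 2 + 2cos(α−β) − 2d(sin α + sin β) = 0.113569; p = √p² = 0.337000; φ = atan2(cos α + cos β, d − sin α − sin β) − atan2(2, p) = -1.444827 rad; t = (α − φ) mod 2π = 2.339652 rad, q = (β − φ) mod 2π = 5.369544 rad → L = 5.01·(2.339652 + 0.337000 + 5.369544) = 5.01·8.046197 = 40.311445 m
RLR: c = (6 − d² + 2cos(α−β) + 2d(sin α − sin β))/8 = 0.730078; p = 2π − arccos c = 5.530825 rad; φ = atan2(cos α − cos β, d − sin α + sin β) = 1.138613 rad; t = (α − φ + p/2) mod 2π = 2.521624 rad, q = (α − β − t + p) mod 2π = 6.262494 rad → L = 5.01·(2.521624 + 5.530825 + 6.262494) = 5.01·14.314944 = 71.717867 m
LRL: c = (6 − d² + 2cos(α−β) − 2d(sin α − sin β))/8 = -0.830612; p = 2π − arccos c = 3.732183 rad; φ = atan2(cos β − cos α, d + sin α − sin β) = -0.356167 rad; t = (φ − α + p/2) mod 2π = 0.615100 rad, q = (β − α − t + p) mod 2π = 6.146976 rad → L = 5.01·(0.615100 + 3.732183 + 6.146976) = 5.01·10.494259 = 52.576235 m
Shortest: LSR with L = 23.694497 m ≈ 23.6945 m
Convert LSR to answer units (arcs ×180/π): t = 0.307795·180/π = 17.6353°, p = ρ·p = 5.01·0.860557 = 4.3114 m, q = 3.561088·180/π = 204.0353°, L = 23.6945 m.

LSR: t = 17.6353°, p = 4.3114 m, q = 204.0353°, L = 23.6945 m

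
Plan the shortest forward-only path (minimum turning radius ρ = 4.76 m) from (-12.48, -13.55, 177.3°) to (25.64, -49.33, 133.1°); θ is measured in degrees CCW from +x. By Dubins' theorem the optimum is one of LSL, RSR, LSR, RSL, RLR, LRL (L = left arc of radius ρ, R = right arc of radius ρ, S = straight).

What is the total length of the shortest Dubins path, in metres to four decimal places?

75.1315 m

Let ψ = atan2(Δy, Δx) = atan2(-35.78, 38.12) = -43.1864° be the start→goal bearing.
Normalize: d = |goal − start| / ρ = 52.281381/4.76 = 10.983483, α = (θ_start − ψ) mod 360° = 220.4864° = 3.848213 rad, β = (θ_goal − ψ) mod 360° = 176.2864° = 3.076778 rad.
Common terms: sin α = -0.649267, cos α = -0.760560, sin β = 0.064770, cos β = -0.997900, cos(α−β) = 0.716911, d² = 120.636908. Work in radians in the unit-radius frame; every candidate has L = ρ·(t + p + q).
LSL: p² = 2 + d² − 2cos(α−β) + 2d(sin α − sin β) = 105.517863; p = √p² = 10.272189; φ = atan2(cos β − cos α, d + sin α − sin β) = -0.023107 rad; t = (φ − α) mod 2π = 2.411865 rad, q = (β − φ) mod 2π = 3.099885 rad → L = 4.76·(2.411865 + 10.272189 + 3.099885) = 4.76·15.783939 = 75.131548 m
RSR: p² = 2 + d² − 2cos(α−β) + 2d(sin β − sin α) = 136.888310; p = √p² = 11.699928; φ = atan2(cos α − cos β, d − sin α + sin β) = 0.020287 rad; t = (α − φ) mod 2π = 3.827926 rad, q = (φ − β) mod 2π = 3.226695 rad → L = 4.76·(3.827926 + 11.699928 + 3.226695) = 4.76·18.754549 = 89.271651 m
LSR: p² = d² − 2 + 2cos(α−β) + 2d(sin α + sin β) = 107.231094; p = √p² = 10.355245; φ = atan2(−cos α − cos β, d + sin α + sin β) − atan2(−2, p) = 0.358304 rad; t = (φ − α) mod 2π = 2.793276 rad, q = (φ − β) mod 2π = 3.564712 rad → L = 4.76·(2.793276 + 10.355245 + 3.564712) = 4.76·16.713233 = 79.554990 m
RSL: p² = d² − 2 + 2cos(α−β) − 2d(sin α + sin β) = 132.910364; p = √p² = 11.528676; φ = atan2(cos α + cos β, d − sin α − sin β) − atan2(2, p) = -0.322627 rad; t = (α − φ) mod 2π = 4.170840 rad, q = (β − φ) mod 2π = 3.399405 rad → L = 4.76·(4.170840 + 11.528676 + 3.399405) = 4.76·19.098920 = 90.910861 m
RLR: c = (6 − d² + 2cos(α−β) + 2d(sin α − sin β))/8 = -16.111039, |c| > 1 → infeasible
LRL: c = (6 − d² + 2cos(α−β) − 2d(sin α − sin β))/8 = -12.189733, |c| > 1 → infeasible
Shortest: LSL with L = 75.131548 m ≈ 75.1315 m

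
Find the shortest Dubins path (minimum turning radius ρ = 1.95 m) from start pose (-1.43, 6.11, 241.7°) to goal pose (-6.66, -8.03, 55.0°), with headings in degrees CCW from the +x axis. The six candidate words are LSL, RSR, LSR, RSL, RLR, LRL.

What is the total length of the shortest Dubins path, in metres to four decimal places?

20.7095 m

Let ψ = atan2(Δy, Δx) = atan2(-14.14, -5.23) = -110.2981° be the start→goal bearing.
Normalize: d = |goal − start| / ρ = 15.076223/1.95 = 7.731396, α = (θ_start − ψ) mod 360° = 351.9981° = 6.143525 rad, β = (θ_goal − ψ) mod 360° = 165.2981° = 2.884995 rad.
Common terms: sin α = -0.139207, cos α = 0.990263, sin β = 0.253791, cos β = -0.967259, cos(α−β) = -0.993171, d² = 59.774490. Work in radians in the unit-radius frame; every candidate has L = ρ·(t + p + q).
LSL: p² = 2 + d² − 2cos(α−β) + 2d(sin α − sin β) = 57.683994; p = √p² = 7.594998; φ = atan2(cos β − cos α, d + sin α − sin β) = -0.260681 rad; t = (φ − α) mod 2π = 6.162165 rad, q = (β − φ) mod 2π = 3.145676 rad → L = 1.95·(6.162165 + 7.594998 + 3.145676) = 1.95·16.902839 = 32.960536 m
RSR: p² = 2 + d² − 2cos(α−β) + 2d(sin β − sin α) = 69.837669; p = √p² = 8.356894; φ = atan2(cos α − cos β, d − sin α + sin β) = 0.236437 rad; t = (α − φ) mod 2π = 5.907088 rad, q = (φ − β) mod 2π = 3.634627 rad → L = 1.95·(5.907088 + 8.356894 + 3.634627) = 1.95·17.898609 = 34.902287 m
LSR: p² = d² − 2 + 2cos(α−β) + 2d(sin α + sin β) = 57.559939; p = √p² = 7.586827; φ = atan2(−cos α − cos β, d + sin α + sin β) − atan2(−2, p) = 0.254819 rad; t = (φ − α) mod 2π = 0.394479 rad, q = (φ − β) mod 2π = 3.653009 rad → L = 1.95·(0.394479 + 7.586827 + 3.653009) = 1.95·11.634315 = 22.686914 m
RSL: p² = d² − 2 + 2cos(α−β) − 2d(sin α + sin β) = 54.016360; p = √p² = 7.349582; φ = atan2(cos α + cos β, d − sin α − sin β) − atan2(2, p) = -0.262671 rad; t = (α − φ) mod 2π = 0.123010 rad, q = (β − φ) mod 2π = 3.147666 rad → L = 1.95·(0.123010 + 7.349582 + 3.147666) = 1.95·10.620259 = 20.709504 m
RLR: c = (6 − d² + 2cos(α−β) + 2d(sin α − sin β))/8 = -7.729709, |c| > 1 → infeasible
LRL: c = (6 − d² + 2cos(α−β) − 2d(sin α − sin β))/8 = -6.210499, |c| > 1 → infeasible
Shortest: RSL with L = 20.709504 m ≈ 20.7095 m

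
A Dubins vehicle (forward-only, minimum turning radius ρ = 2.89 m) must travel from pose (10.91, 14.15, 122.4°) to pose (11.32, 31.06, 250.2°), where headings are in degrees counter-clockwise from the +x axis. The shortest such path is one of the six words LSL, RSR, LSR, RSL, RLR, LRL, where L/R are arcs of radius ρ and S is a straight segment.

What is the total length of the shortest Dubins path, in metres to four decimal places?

25.5669 m

Let ψ = atan2(Δy, Δx) = atan2(16.91, 0.41) = 88.6111° be the start→goal bearing.
Normalize: d = |goal − start| / ρ = 16.914970/2.89 = 5.852931, α = (θ_start − ψ) mod 360° = 33.7889° = 0.589728 rad, β = (θ_goal − ψ) mod 360° = 161.5889° = 2.820259 rad.
Common terms: sin α = 0.556135, cos α = 0.831092, sin β = 0.315832, cos β = -0.948815, cos(α−β) = -0.612907, d² = 34.256798. Work in radians in the unit-radius frame; every candidate has L = ρ·(t + p + q).
LSL: p² = 2 + d² − 2cos(α−β) + 2d(sin α − sin β) = 40.295559; p = √p² = 6.347878; φ = atan2(cos β − cos α, d + sin α − sin β) = -0.284205 rad; t = (φ − α) mod 2π = 5.409253 rad, q = (β − φ) mod 2π = 3.104463 rad → L = 2.89·(5.409253 + 6.347878 + 3.104463) = 2.89·14.861594 = 42.950008 m
RSR: p² = 2 + d² − 2cos(α−β) + 2d(sin β − sin α) = 34.669665; p = √p² = 5.888095; φ = atan2(cos α − cos β, d − sin α + sin β) = 0.307093 rad; t = (α − φ) mod 2π = 0.282635 rad, q = (φ − β) mod 2π = 3.770020 rad → L = 2.89·(0.282635 + 5.888095 + 3.770020) = 2.89·9.940750 = 28.728767 m
LSR: p² = d² − 2 + 2cos(α−β) + 2d(sin α + sin β) = 41.238113; p = √p² = 6.421691; φ = atan2(−cos α − cos β, d + sin α + sin β) − atan2(−2, p) = 0.319427 rad; t = (φ − α) mod 2π = 6.012884 rad, q = (φ − β) mod 2π = 3.782353 rad → L = 2.89·(6.012884 + 6.421691 + 3.782353) = 2.89·16.216928 = 46.866922 m
RSL: p² = d² − 2 + 2cos(α−β) − 2d(sin α + sin β) = 20.823854; p = √p² = 4.563316; φ = atan2(cos α + cos β, d − sin α − sin β) − atan2(2, p) = -0.436693 rad; t = (α − φ) mod 2π = 1.026421 rad, q = (β − φ) mod 2π = 3.256952 rad → L = 2.89·(1.026421 + 4.563316 + 3.256952) = 2.89·8.846689 = 25.566932 m
RLR: c = (6 − d² + 2cos(α−β) + 2d(sin α − sin β))/8 = -3.333708, |c| > 1 → infeasible
LRL: c = (6 − d² + 2cos(α−β) − 2d(sin α − sin β))/8 = -4.036945, |c| > 1 → infeasible
Shortest: RSL with L = 25.566932 m ≈ 25.5669 m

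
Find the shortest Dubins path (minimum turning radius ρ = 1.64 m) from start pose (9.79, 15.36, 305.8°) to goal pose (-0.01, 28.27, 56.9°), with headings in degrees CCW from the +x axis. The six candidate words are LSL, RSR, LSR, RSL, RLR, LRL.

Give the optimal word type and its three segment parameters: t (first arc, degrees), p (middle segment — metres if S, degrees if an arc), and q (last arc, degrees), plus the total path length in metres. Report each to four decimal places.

Let ψ = atan2(Δy, Δx) = atan2(12.91, -9.80) = 127.2022° be the start→goal bearing.
Normalize: d = |goal − start| / ρ = 16.208273/1.64 = 9.883093, α = (θ_start − ψ) mod 360° = 178.5978° = 3.117120 rad, β = (θ_goal − ψ) mod 360° = 289.6978° = 5.056181 rad.
Common terms: sin α = 0.024470, cos α = -0.999701, sin β = -0.941483, cos β = 0.337059, cos(α−β) = -0.359997, d² = 97.675528. Work in radians in the unit-radius frame; every candidate has L = ρ·(t + p + q).
LSL: p² = 2 + d² − 2cos(α−β) + 2d(sin α − sin β) = 119.488743; p = √p² = 10.931091; φ = atan2(cos β − cos α, d + sin α − sin β) = 0.122597 rad; t = (φ − α) mod 2π = 3.288662 rad, q = (β − φ) mod 2π = 4.933584 rad → L = 1.64·(3.288662 + 10.931091 + 4.933584) = 1.64·19.153337 = 31.411472 m
RSR: p² = 2 + d² − 2cos(α−β) + 2d(sin β − sin α) = 81.302300; p = √p² = 9.016779; φ = atan2(cos α − cos β, d − sin α + sin β) = -0.148801 rad; t = (α − φ) mod 2π = 3.265921 rad, q = (φ − β) mod 2π = 1.078204 rad → L = 1.64·(3.265921 + 9.016779 + 1.078204) = 1.64·13.360903 = 21.911881 m
LSR: p² = d² − 2 + 2cos(α−β) + 2d(sin α + sin β) = 76.829683; p = √p² = 8.765254; φ = atan2(−cos α − cos β, d + sin α + sin β) − atan2(−2, p) = 0.298104 rad; t = (φ − α) mod 2π = 3.464170 rad, q = (φ − β) mod 2π = 1.525109 rad → L = 1.64·(3.464170 + 8.765254 + 1.525109) = 1.64·13.754533 = 22.557434 m
RSL: p² = d² − 2 + 2cos(α−β) − 2d(sin α + sin β) = 113.081385; p = √p² = 10.633973; φ = atan2(cos α + cos β, d − sin α − sin β) − atan2(2, p) = -0.247183 rad; t = (α − φ) mod 2π = 3.364303 rad, q = (β − φ) mod 2π = 5.303364 rad → L = 1.64·(3.364303 + 10.633973 + 5.303364) = 1.64·19.301640 = 31.654689 m
RLR: c = (6 − d² + 2cos(α−β) + 2d(sin α − sin β))/8 = -9.162788, |c| > 1 → infeasible
LRL: c = (6 − d² + 2cos(α−β) − 2d(sin α − sin β))/8 = -13.936093, |c| > 1 → infeasible
Shortest: RSR with L = 21.911881 m ≈ 21.9119 m
Convert RSR to answer units (arcs ×180/π): t = 3.265921·180/π = 187.1235°, p = ρ·p = 1.64·9.016779 = 14.7875 m, q = 1.078204·180/π = 61.7765°, L = 21.9119 m.

RSR: t = 187.1235°, p = 14.7875 m, q = 61.7765°, L = 21.9119 m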